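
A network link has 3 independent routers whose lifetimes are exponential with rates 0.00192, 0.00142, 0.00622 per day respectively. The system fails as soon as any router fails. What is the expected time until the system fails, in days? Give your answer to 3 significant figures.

105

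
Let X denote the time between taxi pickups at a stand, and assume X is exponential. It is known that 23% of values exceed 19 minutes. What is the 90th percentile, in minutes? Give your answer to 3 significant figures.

29.8

e^(−λ·19) = 0.23 ⇒ λ = −ln(0.23)/19 = 0.0773514.
90th percentile: 1 − e^(−λt) = 0.9, t = −ln(0.1)/λ = 29.7679 minutes.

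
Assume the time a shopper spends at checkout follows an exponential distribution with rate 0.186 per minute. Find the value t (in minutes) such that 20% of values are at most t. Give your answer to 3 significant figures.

Set 1 − e^(−λt) = 0.2, so t = −ln(0.8)/λ = 0.22314/0.186 ≈ 1.1997 minutes.

1.20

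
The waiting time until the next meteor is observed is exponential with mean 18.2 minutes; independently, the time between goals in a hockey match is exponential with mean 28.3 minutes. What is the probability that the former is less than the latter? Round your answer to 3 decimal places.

λ_1 = 1/18.2 = 0.0549451, λ_2 = 1/28.3 = 0.0353357.
For independent exponentials, P(the former < the latter) = λ_1/(λ_1+λ_2) = 0.0549451/0.0902807 ≈ 0.609.

0.609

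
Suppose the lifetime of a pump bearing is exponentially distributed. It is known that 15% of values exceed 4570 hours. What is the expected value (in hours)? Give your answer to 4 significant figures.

e^(−λ·4570) = 0.15 ⇒ λ = −ln(0.15)/4570 = 0.000415125.
Mean = 1/λ = 2408.91 hours.

2409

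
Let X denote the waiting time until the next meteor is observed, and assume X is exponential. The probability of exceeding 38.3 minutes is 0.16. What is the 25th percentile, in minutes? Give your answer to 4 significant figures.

e^(−λ·38.3) = 0.16 ⇒ λ = −ln(0.16)/38.3 = 0.0478481.
25th percentile: 1 − e^(−λt) = 0.25, t = −ln(0.75)/λ = 6.01241 minutes.

6.012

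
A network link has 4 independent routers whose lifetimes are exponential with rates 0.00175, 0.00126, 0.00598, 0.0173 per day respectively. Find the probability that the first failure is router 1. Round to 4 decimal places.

0.0666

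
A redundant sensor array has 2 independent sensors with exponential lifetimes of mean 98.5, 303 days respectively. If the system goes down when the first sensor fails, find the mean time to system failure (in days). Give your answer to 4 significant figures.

The first failure time is exponential with rate Σλ_i = 1/98.5 + 1/303 = 0.0134526 per day.
E[min] = 1/Σλ = 1/0.0134526 = 74.335 days.

74.33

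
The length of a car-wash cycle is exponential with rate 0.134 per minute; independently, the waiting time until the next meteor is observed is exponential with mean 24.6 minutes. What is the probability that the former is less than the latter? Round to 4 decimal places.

0.7672

λ_1 = 0.134, λ_2 = 1/24.6 = 0.0406504.
For independent exponentials, P(the former < the latter) = λ_1/(λ_1+λ_2) = 0.134/0.17465 ≈ 0.7672.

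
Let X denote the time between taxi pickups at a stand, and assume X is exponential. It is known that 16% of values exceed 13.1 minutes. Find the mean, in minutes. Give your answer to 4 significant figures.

7.148

e^(−λ·13.1) = 0.16 ⇒ λ = −ln(0.16)/13.1 = 0.139892.
Mean = 1/λ = 7.14839 minutes.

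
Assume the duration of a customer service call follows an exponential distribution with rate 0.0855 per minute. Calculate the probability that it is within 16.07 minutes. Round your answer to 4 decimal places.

0.7469

P(X ≤ 16.07) = 1 − e^(−λ·16.07) = 1 − e^(−1.374) ≈ 0.7469.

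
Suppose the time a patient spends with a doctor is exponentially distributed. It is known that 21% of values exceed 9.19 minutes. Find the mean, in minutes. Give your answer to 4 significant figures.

e^(−λ·9.19) = 0.21 ⇒ λ = −ln(0.21)/9.19 = 0.16982.
Mean = 1/λ = 5.88858 minutes.

5.889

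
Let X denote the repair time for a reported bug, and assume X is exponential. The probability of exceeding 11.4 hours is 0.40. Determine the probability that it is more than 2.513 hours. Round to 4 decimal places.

e^(−λ·11.4) = 0.40 ⇒ λ = −ln(0.40)/11.4 = 0.0803764.
P(X > 2.513) = e^(−0.0803764·2.513) = e^(−0.20199) ≈ 0.8171.

0.8171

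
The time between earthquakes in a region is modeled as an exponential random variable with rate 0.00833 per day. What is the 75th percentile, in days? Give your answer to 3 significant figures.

Set 1 − e^(−λt) = 0.75, so t = −ln(0.25)/λ = 1.3863/0.00833 ≈ 166.422 days.

166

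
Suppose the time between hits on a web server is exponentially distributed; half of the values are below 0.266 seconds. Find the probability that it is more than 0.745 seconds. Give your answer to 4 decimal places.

For an exponential, median = ln(2)/λ, so λ = ln 2 / 0.266 = 2.60582 per second.
P(X > 0.745) = e^(−λ·0.745) = e^(−1.9413) ≈ 0.1435.

0.1435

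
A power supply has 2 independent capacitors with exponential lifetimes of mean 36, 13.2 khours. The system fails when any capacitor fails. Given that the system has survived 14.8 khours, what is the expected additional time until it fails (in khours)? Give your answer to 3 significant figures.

First-failure rate Σλ = 1/36 + 1/13.2 = 0.103535.
By memorylessness the expected residual is 1/Σλ = 9.65854 khours, regardless of the 14.8 already elapsed.

9.66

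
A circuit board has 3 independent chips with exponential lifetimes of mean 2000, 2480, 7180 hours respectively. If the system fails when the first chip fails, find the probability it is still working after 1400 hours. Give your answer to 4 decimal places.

0.2324

The first failure time is exponential with rate Σλ_i = 1/2000 + 1/2480 + 1/7180 = 0.0010425 per hour.
P(min > 1400) = e^(−0.0010425·1400) = e^(−1.4595) ≈ 0.2324.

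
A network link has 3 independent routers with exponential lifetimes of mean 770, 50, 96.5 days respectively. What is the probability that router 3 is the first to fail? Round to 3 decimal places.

0.327

Rates: λ_i = 1/mean_i → 0.0012987, 0.02, 0.0103627; Σλ = 0.0316614.
P(router 3 first) = λ_3/Σλ = 0.0103627/0.0316614 ≈ 0.327.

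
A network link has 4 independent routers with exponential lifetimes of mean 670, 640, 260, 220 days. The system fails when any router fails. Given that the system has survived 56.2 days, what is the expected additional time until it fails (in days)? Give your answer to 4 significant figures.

87.36

First-failure rate Σλ = 1/670 + 1/640 + 1/260 + 1/220 = 0.0114466.
By memorylessness the expected residual is 1/Σλ = 87.3618 days, regardless of the 56.2 already elapsed.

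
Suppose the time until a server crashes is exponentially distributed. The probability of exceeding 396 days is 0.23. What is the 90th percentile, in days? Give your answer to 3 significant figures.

620

e^(−λ·396) = 0.23 ⇒ λ = −ln(0.23)/396 = 0.0037113.
90th percentile: 1 − e^(−λt) = 0.9, t = −ln(0.1)/λ = 620.425 days.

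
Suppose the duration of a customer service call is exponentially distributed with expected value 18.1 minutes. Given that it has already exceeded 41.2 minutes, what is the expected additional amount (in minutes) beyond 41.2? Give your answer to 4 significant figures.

18.10

The rate is λ = 1/18.1 = 0.0552486 per minute.
By memorylessness, the remaining amount past any threshold is again Exp(λ) with mean 1/λ = 18.1 minutes.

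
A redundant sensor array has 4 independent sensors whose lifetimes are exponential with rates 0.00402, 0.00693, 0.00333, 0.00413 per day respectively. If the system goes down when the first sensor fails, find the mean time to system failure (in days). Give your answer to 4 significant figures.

The time to first failure is exponential with rate Σλ = 0.00402 + 0.00693 + 0.00333 + 0.00413 = 0.01841.
E[min] = 1/Σλ = 1/0.01841 = 54.3183 days.

54.32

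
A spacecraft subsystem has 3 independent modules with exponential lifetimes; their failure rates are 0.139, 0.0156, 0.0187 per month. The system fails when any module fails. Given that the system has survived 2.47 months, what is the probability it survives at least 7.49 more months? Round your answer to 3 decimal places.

0.273

Time to first failure ~ Exp(Σλ) with Σλ = 0.1733.
By memorylessness, P(T > 2.47+7.49 | T > 2.47) = P(T > 7.49) = e^(−0.1733·7.49) ≈ 0.273.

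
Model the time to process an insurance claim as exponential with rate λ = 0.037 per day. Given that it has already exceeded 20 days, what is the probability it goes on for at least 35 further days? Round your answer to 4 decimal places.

P(X > s+t | X > s) = e^(−λ(s+t))/e^(−λs) = e^(−λt), independent of s = 20.
P(X > 35) = e^(−1.295) ≈ 0.2739.

0.2739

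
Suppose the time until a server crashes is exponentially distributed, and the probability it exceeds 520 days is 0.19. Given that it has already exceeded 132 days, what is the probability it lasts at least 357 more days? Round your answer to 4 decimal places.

0.3198

From e^(−λ·520) = 0.19, λ = −ln(0.19)/520 = 0.00319371.
Memoryless: P(X > 132+357 | X > 132) = P(X > 357) = e^(−0.00319371·357) ≈ 0.3198.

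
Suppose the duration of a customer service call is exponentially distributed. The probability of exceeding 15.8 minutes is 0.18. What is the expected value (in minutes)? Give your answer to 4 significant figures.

9.214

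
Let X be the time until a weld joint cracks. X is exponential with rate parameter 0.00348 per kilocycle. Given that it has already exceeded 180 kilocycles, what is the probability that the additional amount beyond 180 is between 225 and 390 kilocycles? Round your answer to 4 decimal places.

0.1997

Memoryless: the residual past 180 is again Exp(λ).
P(225 < residual < 390) = e^(−λ·225) − e^(−λ·390) = 0.45703 − 0.25738 ≈ 0.1997.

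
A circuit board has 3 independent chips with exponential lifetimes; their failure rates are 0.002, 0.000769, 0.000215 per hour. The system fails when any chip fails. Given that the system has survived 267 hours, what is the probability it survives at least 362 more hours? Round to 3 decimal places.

0.340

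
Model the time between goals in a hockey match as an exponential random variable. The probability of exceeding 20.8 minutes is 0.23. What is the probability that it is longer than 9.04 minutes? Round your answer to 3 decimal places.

e^(−λ·20.8) = 0.23 ⇒ λ = −ln(0.23)/20.8 = 0.0706575.
P(X > 9.04) = e^(−0.0706575·9.04) = e^(−0.63874) ≈ 0.528.

0.528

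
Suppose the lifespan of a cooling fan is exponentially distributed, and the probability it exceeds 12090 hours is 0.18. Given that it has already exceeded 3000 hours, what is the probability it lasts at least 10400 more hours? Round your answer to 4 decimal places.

0.2288

From e^(−λ·12090) = 0.18, λ = −ln(0.18)/12090 = 0.000141836.
Memoryless: P(X > 3000+10400 | X > 3000) = P(X > 10400) = e^(−0.000141836·10400) ≈ 0.2288.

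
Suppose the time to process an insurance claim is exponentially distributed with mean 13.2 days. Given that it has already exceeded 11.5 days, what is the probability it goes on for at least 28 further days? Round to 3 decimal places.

0.120

The rate is λ = 1/13.2 = 0.0757576 per day.
The exponential is memoryless, so the remaining time is again Exp(λ): the condition X > 11.5 is irrelevant.
P(X > 28) = e^(−2.1212) ≈ 0.120.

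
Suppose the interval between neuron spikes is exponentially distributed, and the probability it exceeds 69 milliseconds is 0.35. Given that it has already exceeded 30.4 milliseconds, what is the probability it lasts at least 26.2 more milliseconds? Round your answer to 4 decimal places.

From e^(−λ·69) = 0.35, λ = −ln(0.35)/69 = 0.0152148.
Memoryless: P(X > 30.4+26.2 | X > 30.4) = P(X > 26.2) = e^(−0.0152148·26.2) ≈ 0.6712.

0.6712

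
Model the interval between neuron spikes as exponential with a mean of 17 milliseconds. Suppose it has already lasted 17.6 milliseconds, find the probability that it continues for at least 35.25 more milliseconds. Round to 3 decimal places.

0.126

The rate is λ = 1/17 = 0.0588235 per millisecond.
P(X > s+t | X > s) = e^(−λ(s+t))/e^(−λs) = e^(−λt), independent of s = 17.6.
P(X > 35.25) = e^(−2.0735) ≈ 0.126.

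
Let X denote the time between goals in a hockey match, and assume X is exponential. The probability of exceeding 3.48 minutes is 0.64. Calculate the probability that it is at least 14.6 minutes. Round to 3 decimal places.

0.154

e^(−λ·3.48) = 0.64 ⇒ λ = −ln(0.64)/3.48 = 0.128243.
P(X > 14.6) = e^(−0.128243·14.6) = e^(−1.8724) ≈ 0.154.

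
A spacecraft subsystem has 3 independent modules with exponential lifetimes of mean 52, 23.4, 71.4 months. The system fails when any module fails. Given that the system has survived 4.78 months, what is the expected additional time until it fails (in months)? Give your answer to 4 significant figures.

13.16

First-failure rate Σλ = 1/52 + 1/23.4 + 1/71.4 = 0.0759714.
By memorylessness the expected residual is 1/Σλ = 13.1628 months, regardless of the 4.78 already elapsed.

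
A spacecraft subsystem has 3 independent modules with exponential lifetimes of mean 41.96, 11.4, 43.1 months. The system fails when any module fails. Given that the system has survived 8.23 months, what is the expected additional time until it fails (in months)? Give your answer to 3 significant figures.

7.42

First-failure rate Σλ = 1/41.96 + 1/11.4 + 1/43.1 = 0.134753.
By memorylessness the expected residual is 1/Σλ = 7.42096 months, regardless of the 8.23 already elapsed.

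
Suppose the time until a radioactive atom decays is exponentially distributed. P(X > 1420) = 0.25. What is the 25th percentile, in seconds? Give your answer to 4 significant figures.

e^(−λ·1420) = 0.25 ⇒ λ = −ln(0.25)/1420 = 0.000976264.
25th percentile: 1 − e^(−λt) = 0.25, t = −ln(0.75)/λ = 294.677 seconds.

294.7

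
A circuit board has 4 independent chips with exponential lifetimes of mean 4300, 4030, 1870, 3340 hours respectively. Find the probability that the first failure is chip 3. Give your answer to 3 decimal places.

Rates: λ_i = 1/mean_i → 0.000232558, 0.000248139, 0.000534759, 0.000299401; Σλ = 0.00131486.
P(chip 3 first) = λ_3/Σλ = 0.000534759/0.00131486 ≈ 0.407.

0.407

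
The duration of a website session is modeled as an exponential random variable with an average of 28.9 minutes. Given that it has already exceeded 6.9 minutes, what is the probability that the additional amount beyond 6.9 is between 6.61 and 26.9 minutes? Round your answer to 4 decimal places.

0.4013

The rate is λ = 1/28.9 = 0.0346021 per minute.
Memoryless: the residual past 6.9 is again Exp(λ).
P(6.61 < residual < 26.9) = e^(−λ·6.61) − e^(−λ·26.9) = 0.79555 − 0.39424 ≈ 0.4013.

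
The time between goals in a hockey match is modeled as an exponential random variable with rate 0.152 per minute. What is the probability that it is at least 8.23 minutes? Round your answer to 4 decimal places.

P(X > 8.23) = e^(−λ·8.23) = e^(−1.251) ≈ 0.2862.

0.2862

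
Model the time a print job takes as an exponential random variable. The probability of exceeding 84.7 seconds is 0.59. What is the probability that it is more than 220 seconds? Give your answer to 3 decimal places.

e^(−λ·84.7) = 0.59 ⇒ λ = −ln(0.59)/84.7 = 0.00622943.
P(X > 220) = e^(−0.00622943·220) = e^(−1.3705) ≈ 0.254.

0.254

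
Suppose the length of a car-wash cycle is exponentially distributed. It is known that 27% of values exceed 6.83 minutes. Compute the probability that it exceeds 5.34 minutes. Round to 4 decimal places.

e^(−λ·6.83) = 0.27 ⇒ λ = −ln(0.27)/6.83 = 0.191703.
P(X > 5.34) = e^(−0.191703·5.34) = e^(−1.0237) ≈ 0.3593.

0.3593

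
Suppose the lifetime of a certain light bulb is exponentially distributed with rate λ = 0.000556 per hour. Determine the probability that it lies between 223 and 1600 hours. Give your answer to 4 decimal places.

P(223 < X < 1600) = e^(−λ·223) − e^(−λ·1600) = 0.88339 − 0.41082 ≈ 0.4726.

0.4726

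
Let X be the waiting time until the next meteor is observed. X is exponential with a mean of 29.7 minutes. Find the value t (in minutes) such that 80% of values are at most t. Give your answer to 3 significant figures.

The rate is λ = 1/29.7 = 0.03367 per minute.
Set 1 − e^(−λt) = 0.8, so t = −ln(0.2)/λ = 1.6094/0.03367 ≈ 47.8003 minutes.

47.8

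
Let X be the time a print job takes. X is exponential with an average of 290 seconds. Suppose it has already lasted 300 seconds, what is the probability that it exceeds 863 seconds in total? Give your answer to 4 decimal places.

0.1435

The rate is λ = 1/290 = 0.00344828 per second.
The exponential is memoryless, so the remaining time is again Exp(λ): the condition X > 300 is irrelevant.
P(X > 563) = e^(−1.9414) ≈ 0.1435.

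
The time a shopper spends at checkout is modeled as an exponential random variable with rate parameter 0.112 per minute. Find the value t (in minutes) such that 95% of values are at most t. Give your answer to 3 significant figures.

Set 1 − e^(−λt) = 0.95, so t = −ln(0.05)/λ = 2.9957/0.112 ≈ 26.7476 minutes.

26.7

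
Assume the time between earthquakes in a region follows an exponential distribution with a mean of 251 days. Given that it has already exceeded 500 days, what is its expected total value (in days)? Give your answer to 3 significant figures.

The rate is λ = 1/251 = 0.00398406 per day.
By memorylessness, E[X | X > 500] = 500 + 1/λ = 500 + 251 = 751 days.

751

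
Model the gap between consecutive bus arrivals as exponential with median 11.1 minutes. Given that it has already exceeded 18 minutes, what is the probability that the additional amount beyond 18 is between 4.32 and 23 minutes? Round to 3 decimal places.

0.526

For an exponential, median = ln(2)/λ, so λ = ln 2 / 11.1 = 0.0624457 per minute.
Memoryless: the residual past 18 is again Exp(λ).
P(4.32 < residual < 23) = e^(−λ·4.32) − e^(−λ·23) = 0.76356 − 0.23782 ≈ 0.526.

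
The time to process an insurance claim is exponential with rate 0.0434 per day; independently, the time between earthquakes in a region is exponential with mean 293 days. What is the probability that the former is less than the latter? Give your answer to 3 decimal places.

0.927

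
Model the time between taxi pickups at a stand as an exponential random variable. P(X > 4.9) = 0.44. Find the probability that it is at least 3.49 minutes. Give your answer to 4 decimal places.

e^(−λ·4.9) = 0.44 ⇒ λ = −ln(0.44)/4.9 = 0.167547.
P(X > 3.49) = e^(−0.167547·3.49) = e^(−0.58474) ≈ 0.5573.

0.5573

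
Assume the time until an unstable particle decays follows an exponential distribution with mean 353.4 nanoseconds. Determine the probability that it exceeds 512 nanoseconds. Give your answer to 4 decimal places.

0.2349

The rate is λ = 1/353.4 = 0.00282965 per nanosecond.
P(X > 512) = e^(−λ·512) = e^(−1.4488) ≈ 0.2349.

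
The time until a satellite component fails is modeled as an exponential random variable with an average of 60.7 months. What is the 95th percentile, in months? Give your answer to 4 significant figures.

The rate is λ = 1/60.7 = 0.0164745 per month.
Set 1 − e^(−λt) = 0.95, so t = −ln(0.05)/λ = 2.9957/0.0164745 ≈ 181.841 months.

181.8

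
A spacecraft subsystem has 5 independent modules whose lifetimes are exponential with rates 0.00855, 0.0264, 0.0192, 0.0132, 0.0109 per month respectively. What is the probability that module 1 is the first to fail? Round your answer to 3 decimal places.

0.109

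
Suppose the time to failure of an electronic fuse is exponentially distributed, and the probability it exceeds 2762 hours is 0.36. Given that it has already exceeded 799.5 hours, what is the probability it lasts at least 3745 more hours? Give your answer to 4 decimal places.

From e^(−λ·2762) = 0.36, λ = −ln(0.36)/2762 = 0.000369895.
Memoryless: P(X > 799.5+3745 | X > 799.5) = P(X > 3745) = e^(−0.000369895·3745) ≈ 0.2503.

0.2503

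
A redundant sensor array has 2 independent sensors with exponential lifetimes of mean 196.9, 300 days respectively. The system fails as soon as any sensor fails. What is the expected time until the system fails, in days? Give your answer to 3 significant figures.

The first failure time is exponential with rate Σλ_i = 1/196.9 + 1/300 = 0.00841205 per day.
E[min] = 1/Σλ = 1/0.00841205 = 118.877 days.

119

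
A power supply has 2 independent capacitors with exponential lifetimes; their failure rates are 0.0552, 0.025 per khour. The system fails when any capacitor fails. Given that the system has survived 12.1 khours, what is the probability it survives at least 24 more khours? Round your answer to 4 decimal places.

0.1459

Time to first failure ~ Exp(Σλ) with Σλ = 0.0802.
By memorylessness, P(T > 12.1+24 | T > 12.1) = P(T > 24) = e^(−0.0802·24) ≈ 0.1459.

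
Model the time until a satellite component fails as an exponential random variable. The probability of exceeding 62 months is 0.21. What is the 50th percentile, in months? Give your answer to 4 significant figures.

27.54

e^(−λ·62) = 0.21 ⇒ λ = −ln(0.21)/62 = 0.0251717.
50th percentile: 1 − e^(−λt) = 0.5, t = −ln(0.5)/λ = 27.5367 months.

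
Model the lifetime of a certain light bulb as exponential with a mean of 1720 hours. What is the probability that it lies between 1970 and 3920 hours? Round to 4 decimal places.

0.2157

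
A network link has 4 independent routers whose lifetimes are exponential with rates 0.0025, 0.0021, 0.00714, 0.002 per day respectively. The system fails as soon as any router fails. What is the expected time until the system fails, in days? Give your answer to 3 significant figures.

The time to first failure is exponential with rate Σλ = 0.0025 + 0.0021 + 0.00714 + 0.002 = 0.01374.
E[min] = 1/Σλ = 1/0.01374 = 72.7802 days.

72.8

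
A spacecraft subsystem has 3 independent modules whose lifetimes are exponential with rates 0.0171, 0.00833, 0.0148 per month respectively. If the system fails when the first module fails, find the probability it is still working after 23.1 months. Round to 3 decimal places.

0.395

The time to first failure is exponential with rate Σλ = 0.0171 + 0.00833 + 0.0148 = 0.04023.
P(min > 23.1) = e^(−0.04023·23.1) = e^(−0.92931) ≈ 0.395.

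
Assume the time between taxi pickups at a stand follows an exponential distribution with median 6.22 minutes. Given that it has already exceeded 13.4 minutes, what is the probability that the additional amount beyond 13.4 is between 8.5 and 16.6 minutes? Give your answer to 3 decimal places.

For an exponential, median = ln(2)/λ, so λ = ln 2 / 6.22 = 0.111438 per minute.
Memoryless: the residual past 13.4 is again Exp(λ).
P(8.5 < residual < 16.6) = e^(−λ·8.5) − e^(−λ·16.6) = 0.38782 − 0.15726 ≈ 0.231.

0.231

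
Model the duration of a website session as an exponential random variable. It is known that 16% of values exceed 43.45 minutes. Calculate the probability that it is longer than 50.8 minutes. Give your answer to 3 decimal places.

e^(−λ·43.45) = 0.16 ⇒ λ = −ln(0.16)/43.45 = 0.0421768.
P(X > 50.8) = e^(−0.0421768·50.8) = e^(−2.1426) ≈ 0.117.

0.117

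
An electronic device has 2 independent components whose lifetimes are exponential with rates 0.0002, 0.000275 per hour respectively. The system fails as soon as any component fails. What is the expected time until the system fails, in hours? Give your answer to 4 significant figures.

2105

The time to first failure is exponential with rate Σλ = 0.0002 + 0.000275 = 0.000475.
E[min] = 1/Σλ = 1/0.000475 = 2105.26 hours.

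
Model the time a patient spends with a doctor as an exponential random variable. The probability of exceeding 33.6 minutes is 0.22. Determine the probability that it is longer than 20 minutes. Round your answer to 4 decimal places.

e^(−λ·33.6) = 0.22 ⇒ λ = −ln(0.22)/33.6 = 0.0450633.
P(X > 20) = e^(−0.0450633·20) = e^(−0.90127) ≈ 0.4061.

0.4061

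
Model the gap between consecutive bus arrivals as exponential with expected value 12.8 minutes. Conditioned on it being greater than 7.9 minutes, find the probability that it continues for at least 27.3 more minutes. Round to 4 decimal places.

0.1185

The rate is λ = 1/12.8 = 0.078125 per minute.
By the memoryless property, P(X > 7.9+27.3 | X > 7.9) = P(X > 27.3).
P(X > 27.3) = e^(−2.1328) ≈ 0.1185.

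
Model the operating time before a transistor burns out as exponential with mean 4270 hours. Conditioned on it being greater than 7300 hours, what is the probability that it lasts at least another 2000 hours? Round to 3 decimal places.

0.626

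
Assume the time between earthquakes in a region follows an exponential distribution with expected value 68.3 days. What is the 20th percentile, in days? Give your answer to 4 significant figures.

15.24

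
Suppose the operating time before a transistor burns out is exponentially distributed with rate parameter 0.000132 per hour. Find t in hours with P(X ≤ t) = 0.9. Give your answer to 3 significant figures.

17400

Set 1 − e^(−λt) = 0.9, so t = −ln(0.1)/λ = 2.3026/0.000132 ≈ 17443.8 hours.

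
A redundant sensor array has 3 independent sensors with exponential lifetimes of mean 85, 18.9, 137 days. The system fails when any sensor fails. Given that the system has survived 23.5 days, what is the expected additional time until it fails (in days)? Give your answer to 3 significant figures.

13.9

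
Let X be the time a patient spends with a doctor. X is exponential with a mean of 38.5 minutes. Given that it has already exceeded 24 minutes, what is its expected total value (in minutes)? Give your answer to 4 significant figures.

The rate is λ = 1/38.5 = 0.025974 per minute.
By memorylessness, E[X | X > 24] = 24 + 1/λ = 24 + 38.5 = 62.5 minutes.

62.50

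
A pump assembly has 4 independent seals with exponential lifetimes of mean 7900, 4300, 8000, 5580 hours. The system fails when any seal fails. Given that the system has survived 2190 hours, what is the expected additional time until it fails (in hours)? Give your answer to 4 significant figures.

1507

First-failure rate Σλ = 1/7900 + 1/4300 + 1/8000 + 1/5580 = 0.000663352.
By memorylessness the expected residual is 1/Σλ = 1507.5 hours, regardless of the 2190 already elapsed.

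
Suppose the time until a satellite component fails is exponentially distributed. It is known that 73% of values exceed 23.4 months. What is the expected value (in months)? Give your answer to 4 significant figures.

74.35

e^(−λ·23.4) = 0.73 ⇒ λ = −ln(0.73)/23.4 = 0.0134492.
Mean = 1/λ = 74.354 months.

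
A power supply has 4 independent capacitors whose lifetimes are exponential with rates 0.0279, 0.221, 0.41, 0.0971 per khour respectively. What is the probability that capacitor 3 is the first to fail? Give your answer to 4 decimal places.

0.5423

The time to first failure is exponential with rate Σλ = 0.0279 + 0.221 + 0.41 + 0.0971 = 0.756.
P(capacitor 3 first) = λ_3/Σλ = 0.41/0.756 ≈ 0.5423.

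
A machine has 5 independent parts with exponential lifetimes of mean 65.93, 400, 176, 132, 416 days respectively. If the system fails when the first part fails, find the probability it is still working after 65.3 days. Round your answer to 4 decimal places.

0.1135

The first failure time is exponential with rate Σλ_i = 1/65.93 + 1/400 + 1/176 + 1/132 + 1/416 = 0.033329 per day.
P(min > 65.3) = e^(−0.033329·65.3) = e^(−2.1764) ≈ 0.1135.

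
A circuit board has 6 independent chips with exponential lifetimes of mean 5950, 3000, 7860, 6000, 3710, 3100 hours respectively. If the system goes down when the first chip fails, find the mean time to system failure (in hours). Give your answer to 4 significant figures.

720.8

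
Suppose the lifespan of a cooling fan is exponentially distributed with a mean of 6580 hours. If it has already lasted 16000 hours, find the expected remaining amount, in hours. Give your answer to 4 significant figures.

The rate is λ = 1/6580 = 0.000151976 per hour.
By memorylessness, the remaining amount past any threshold is again Exp(λ) with mean 1/λ = 6580 hours.

6580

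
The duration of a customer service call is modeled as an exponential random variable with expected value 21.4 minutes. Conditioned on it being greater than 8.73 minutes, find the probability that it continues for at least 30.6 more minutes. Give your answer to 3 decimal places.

The rate is λ = 1/21.4 = 0.046729 per minute.
P(X > s+t | X > s) = e^(−λ(s+t))/e^(−λs) = e^(−λt), independent of s = 8.73.
P(X > 30.6) = e^(−1.4299) ≈ 0.239.

0.239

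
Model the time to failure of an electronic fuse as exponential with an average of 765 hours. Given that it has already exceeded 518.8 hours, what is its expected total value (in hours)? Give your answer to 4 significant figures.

1284

The rate is λ = 1/765 = 0.00130719 per hour.
By memorylessness, E[X | X > 518.8] = 518.8 + 1/λ = 518.8 + 765 = 1283.8 hours.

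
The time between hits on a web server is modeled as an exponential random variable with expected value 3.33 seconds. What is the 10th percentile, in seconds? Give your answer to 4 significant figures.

The rate is λ = 1/3.33 = 0.3003 per second.
Set 1 − e^(−λt) = 0.1, so t = −ln(0.9)/λ = 0.10536/0.3003 ≈ 0.350851 seconds.

0.3509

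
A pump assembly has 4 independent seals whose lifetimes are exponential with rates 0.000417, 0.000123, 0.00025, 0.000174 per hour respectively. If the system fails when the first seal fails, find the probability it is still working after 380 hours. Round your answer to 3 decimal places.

0.693

The time to first failure is exponential with rate Σλ = 0.000417 + 0.000123 + 0.00025 + 0.000174 = 0.000964.
P(min > 380) = e^(−0.000964·380) = e^(−0.36632) ≈ 0.693.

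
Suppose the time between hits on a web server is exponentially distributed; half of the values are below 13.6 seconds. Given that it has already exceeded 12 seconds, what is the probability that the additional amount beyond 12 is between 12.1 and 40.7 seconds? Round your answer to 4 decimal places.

0.4141

For an exponential, median = ln(2)/λ, so λ = ln 2 / 13.6 = 0.0509667 per second.
Memoryless: the residual past 12 is again Exp(λ).
P(12.1 < residual < 40.7) = e^(−λ·12.1) − e^(−λ·40.7) = 0.53972 − 0.12564 ≈ 0.4141.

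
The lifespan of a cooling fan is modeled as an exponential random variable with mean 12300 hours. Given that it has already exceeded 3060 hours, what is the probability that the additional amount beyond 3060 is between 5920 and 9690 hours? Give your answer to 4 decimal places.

The rate is λ = 1/12300 = 0.0000813008 per hour.
Memoryless: the residual past 3060 is again Exp(λ).
P(5920 < residual < 9690) = e^(−λ·5920) − e^(−λ·9690) = 0.61798 − 0.45484 ≈ 0.1631.

0.1631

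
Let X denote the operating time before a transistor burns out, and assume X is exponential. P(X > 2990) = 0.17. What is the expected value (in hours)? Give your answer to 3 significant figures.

1690

e^(−λ·2990) = 0.17 ⇒ λ = −ln(0.17)/2990 = 0.000592628.
Mean = 1/λ = 1687.4 hours.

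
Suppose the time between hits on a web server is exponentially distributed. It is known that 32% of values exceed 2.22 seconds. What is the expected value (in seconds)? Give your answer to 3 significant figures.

e^(−λ·2.22) = 0.32 ⇒ λ = −ln(0.32)/2.22 = 0.513259.
Mean = 1/λ = 1.94834 seconds.

1.95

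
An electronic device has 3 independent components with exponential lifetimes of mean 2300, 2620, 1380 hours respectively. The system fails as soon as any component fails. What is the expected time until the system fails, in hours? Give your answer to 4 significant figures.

648.9

The first failure time is exponential with rate Σλ_i = 1/2300 + 1/2620 + 1/1380 = 0.0015411 per hour.
E[min] = 1/Σλ = 1/0.0015411 = 648.887 hours.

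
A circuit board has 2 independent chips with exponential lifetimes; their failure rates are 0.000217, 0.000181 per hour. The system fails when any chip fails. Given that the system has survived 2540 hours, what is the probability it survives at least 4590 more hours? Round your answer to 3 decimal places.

0.161

Time to first failure ~ Exp(Σλ) with Σλ = 0.000398.
By memorylessness, P(T > 2540+4590 | T > 2540) = P(T > 4590) = e^(−0.000398·4590) ≈ 0.161.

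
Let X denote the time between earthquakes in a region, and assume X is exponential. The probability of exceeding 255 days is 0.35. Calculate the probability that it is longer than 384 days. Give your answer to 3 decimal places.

0.206

e^(−λ·255) = 0.35 ⇒ λ = −ln(0.35)/255 = 0.00411695.
P(X > 384) = e^(−0.00411695·384) = e^(−1.5809) ≈ 0.206.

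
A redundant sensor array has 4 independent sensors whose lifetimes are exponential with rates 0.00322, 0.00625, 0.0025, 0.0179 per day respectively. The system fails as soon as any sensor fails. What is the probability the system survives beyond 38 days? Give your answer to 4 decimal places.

0.3214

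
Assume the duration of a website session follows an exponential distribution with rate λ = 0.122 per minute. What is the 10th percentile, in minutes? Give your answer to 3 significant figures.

0.864

Set 1 − e^(−λt) = 0.1, so t = −ln(0.9)/λ = 0.10536/0.122 ≈ 0.863611 minutes.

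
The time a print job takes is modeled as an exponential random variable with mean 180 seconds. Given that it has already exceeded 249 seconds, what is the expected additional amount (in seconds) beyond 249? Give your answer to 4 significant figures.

The rate is λ = 1/180 = 0.00555556 per second.
By memorylessness, the remaining amount past any threshold is again Exp(λ) with mean 1/λ = 180 seconds.

180.0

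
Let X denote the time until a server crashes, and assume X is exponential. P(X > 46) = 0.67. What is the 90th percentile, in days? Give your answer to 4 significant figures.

e^(−λ·46) = 0.67 ⇒ λ = −ln(0.67)/46 = 0.00870603.
90th percentile: 1 − e^(−λt) = 0.9, t = −ln(0.1)/λ = 264.482 days.

264.5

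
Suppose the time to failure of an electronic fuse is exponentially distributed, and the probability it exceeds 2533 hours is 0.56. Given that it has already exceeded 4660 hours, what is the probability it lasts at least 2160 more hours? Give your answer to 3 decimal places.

0.610

From e^(−λ·2533) = 0.56, λ = −ln(0.56)/2533 = 0.000228906.
Memoryless: P(X > 4660+2160 | X > 4660) = P(X > 2160) = e^(−0.000228906·2160) ≈ 0.610.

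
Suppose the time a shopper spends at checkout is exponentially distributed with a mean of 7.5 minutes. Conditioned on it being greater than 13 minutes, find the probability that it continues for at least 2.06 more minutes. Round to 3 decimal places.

0.760

The rate is λ = 1/7.5 = 0.133333 per minute.
The exponential is memoryless, so the remaining time is again Exp(λ): the condition X > 13 is irrelevant.
P(X > 2.06) = e^(−0.27467) ≈ 0.760.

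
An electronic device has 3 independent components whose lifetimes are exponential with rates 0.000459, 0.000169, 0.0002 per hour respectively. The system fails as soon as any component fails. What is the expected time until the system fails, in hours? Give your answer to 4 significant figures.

1208

The time to first failure is exponential with rate Σλ = 0.000459 + 0.000169 + 0.0002 = 0.000828.
E[min] = 1/Σλ = 1/0.000828 = 1207.73 hours.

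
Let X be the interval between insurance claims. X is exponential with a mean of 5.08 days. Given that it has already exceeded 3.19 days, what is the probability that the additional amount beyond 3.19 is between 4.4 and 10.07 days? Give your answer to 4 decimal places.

0.2828

The rate is λ = 1/5.08 = 0.19685 per day.
Memoryless: the residual past 3.19 is again Exp(λ).
P(4.4 < residual < 10.07) = e^(−λ·4.4) − e^(−λ·10.07) = 0.42057 − 0.13775 ≈ 0.2828.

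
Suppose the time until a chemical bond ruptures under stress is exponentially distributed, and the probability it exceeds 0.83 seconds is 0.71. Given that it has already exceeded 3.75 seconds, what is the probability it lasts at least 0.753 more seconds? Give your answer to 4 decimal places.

0.7329

From e^(−λ·0.83) = 0.71, λ = −ln(0.71)/0.83 = 0.412639.
Memoryless: P(X > 3.75+0.753 | X > 3.75) = P(X > 0.753) = e^(−0.412639·0.753) ≈ 0.7329.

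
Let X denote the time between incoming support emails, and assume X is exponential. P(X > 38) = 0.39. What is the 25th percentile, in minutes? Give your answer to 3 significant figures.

11.6

e^(−λ·38) = 0.39 ⇒ λ = −ln(0.39)/38 = 0.0247792.
25th percentile: 1 − e^(−λt) = 0.25, t = −ln(0.75)/λ = 11.6098 minutes.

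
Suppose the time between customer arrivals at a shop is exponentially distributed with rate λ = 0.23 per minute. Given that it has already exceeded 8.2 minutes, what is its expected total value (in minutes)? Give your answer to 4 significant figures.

12.55

By memorylessness, E[X | X > 8.2] = 8.2 + 1/λ = 8.2 + 4.34783 = 12.5478 minutes.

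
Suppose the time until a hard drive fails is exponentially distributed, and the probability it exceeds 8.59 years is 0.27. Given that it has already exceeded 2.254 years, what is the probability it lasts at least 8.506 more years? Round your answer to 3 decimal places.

From e^(−λ·8.59) = 0.27, λ = −ln(0.27)/8.59 = 0.152425.
Memoryless: P(X > 2.254+8.506 | X > 2.254) = P(X > 8.506) = e^(−0.152425·8.506) ≈ 0.273.

0.273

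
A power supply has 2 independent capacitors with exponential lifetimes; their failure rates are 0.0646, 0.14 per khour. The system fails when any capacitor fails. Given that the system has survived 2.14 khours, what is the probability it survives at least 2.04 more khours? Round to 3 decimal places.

0.659

Time to first failure ~ Exp(Σλ) with Σλ = 0.2046.
By memorylessness, P(T > 2.14+2.04 | T > 2.14) = P(T > 2.04) = e^(−0.2046·2.04) ≈ 0.659.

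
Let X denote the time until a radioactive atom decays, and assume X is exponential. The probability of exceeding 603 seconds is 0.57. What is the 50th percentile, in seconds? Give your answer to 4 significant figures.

e^(−λ·603) = 0.57 ⇒ λ = −ln(0.57)/603 = 0.000932204.
50th percentile: 1 − e^(−λt) = 0.5, t = −ln(0.5)/λ = 743.558 seconds.

743.6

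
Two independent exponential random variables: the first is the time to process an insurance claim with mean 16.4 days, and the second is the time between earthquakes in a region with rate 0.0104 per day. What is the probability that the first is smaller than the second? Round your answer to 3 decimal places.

λ_1 = 1/16.4 = 0.0609756, λ_2 = 0.0104.
For independent exponentials, P(the first < the second) = λ_1/(λ_1+λ_2) = 0.0609756/0.0713756 ≈ 0.854.

0.854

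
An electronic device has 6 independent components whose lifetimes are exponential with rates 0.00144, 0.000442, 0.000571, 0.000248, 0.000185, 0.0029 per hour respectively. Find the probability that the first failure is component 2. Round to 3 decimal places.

0.076

The time to first failure is exponential with rate Σλ = 0.00144 + 0.000442 + 0.000571 + 0.000248 + 0.000185 + 0.0029 = 0.005786.
P(component 2 first) = λ_2/Σλ = 0.000442/0.005786 ≈ 0.076.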